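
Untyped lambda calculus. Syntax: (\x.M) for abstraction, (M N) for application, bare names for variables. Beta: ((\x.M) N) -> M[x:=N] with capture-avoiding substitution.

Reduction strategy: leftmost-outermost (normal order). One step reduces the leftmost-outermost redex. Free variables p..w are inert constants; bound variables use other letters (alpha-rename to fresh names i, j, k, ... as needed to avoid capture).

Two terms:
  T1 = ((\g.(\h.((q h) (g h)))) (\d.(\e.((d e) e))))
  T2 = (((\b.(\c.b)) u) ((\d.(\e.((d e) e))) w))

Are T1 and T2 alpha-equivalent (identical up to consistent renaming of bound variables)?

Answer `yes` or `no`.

Answer: no

Derivation:
Term 1: ((\g.(\h.((q h) (g h)))) (\d.(\e.((d e) e))))
Term 2: (((\b.(\c.b)) u) ((\d.(\e.((d e) e))) w))
Alpha-equivalence: compare structure up to binder renaming.
Result: False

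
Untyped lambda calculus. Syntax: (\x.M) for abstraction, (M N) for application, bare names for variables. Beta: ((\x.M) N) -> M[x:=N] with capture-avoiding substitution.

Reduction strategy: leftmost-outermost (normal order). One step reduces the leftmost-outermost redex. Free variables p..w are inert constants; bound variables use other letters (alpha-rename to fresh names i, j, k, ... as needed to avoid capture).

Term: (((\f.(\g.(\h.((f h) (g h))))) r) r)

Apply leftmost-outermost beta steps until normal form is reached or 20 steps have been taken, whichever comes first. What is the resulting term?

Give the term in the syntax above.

Answer: (\h.((r h) (r h)))

Derivation:
Step 0: (((\f.(\g.(\h.((f h) (g h))))) r) r)
Step 1: ((\g.(\h.((r h) (g h)))) r)
Step 2: (\h.((r h) (r h)))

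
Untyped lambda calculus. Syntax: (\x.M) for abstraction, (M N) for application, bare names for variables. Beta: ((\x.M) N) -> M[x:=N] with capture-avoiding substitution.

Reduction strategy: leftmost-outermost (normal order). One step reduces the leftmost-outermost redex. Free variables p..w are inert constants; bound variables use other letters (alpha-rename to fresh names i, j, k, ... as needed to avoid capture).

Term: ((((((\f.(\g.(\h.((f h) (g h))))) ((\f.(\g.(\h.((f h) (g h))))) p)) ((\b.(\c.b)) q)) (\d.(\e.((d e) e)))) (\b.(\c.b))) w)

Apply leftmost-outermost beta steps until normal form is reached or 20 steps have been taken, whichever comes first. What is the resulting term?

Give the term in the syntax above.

Answer: ((((p q) (\e.((q e) e))) (\b.(\c.b))) w)

Derivation:
Step 0: ((((((\f.(\g.(\h.((f h) (g h))))) ((\f.(\g.(\h.((f h) (g h))))) p)) ((\b.(\c.b)) q)) (\d.(\e.((d e) e)))) (\b.(\c.b))) w)
Step 1: (((((\g.(\h.((((\f.(\g.(\h.((f h) (g h))))) p) h) (g h)))) ((\b.(\c.b)) q)) (\d.(\e.((d e) e)))) (\b.(\c.b))) w)
Step 2: ((((\h.((((\f.(\g.(\h.((f h) (g h))))) p) h) (((\b.(\c.b)) q) h))) (\d.(\e.((d e) e)))) (\b.(\c.b))) w)
Step 3: ((((((\f.(\g.(\h.((f h) (g h))))) p) (\d.(\e.((d e) e)))) (((\b.(\c.b)) q) (\d.(\e.((d e) e))))) (\b.(\c.b))) w)
Step 4: (((((\g.(\h.((p h) (g h)))) (\d.(\e.((d e) e)))) (((\b.(\c.b)) q) (\d.(\e.((d e) e))))) (\b.(\c.b))) w)
Step 5: ((((\h.((p h) ((\d.(\e.((d e) e))) h))) (((\b.(\c.b)) q) (\d.(\e.((d e) e))))) (\b.(\c.b))) w)
Step 6: ((((p (((\b.(\c.b)) q) (\d.(\e.((d e) e))))) ((\d.(\e.((d e) e))) (((\b.(\c.b)) q) (\d.(\e.((d e) e)))))) (\b.(\c.b))) w)
Step 7: ((((p ((\c.q) (\d.(\e.((d e) e))))) ((\d.(\e.((d e) e))) (((\b.(\c.b)) q) (\d.(\e.((d e) e)))))) (\b.(\c.b))) w)
Step 8: ((((p q) ((\d.(\e.((d e) e))) (((\b.(\c.b)) q) (\d.(\e.((d e) e)))))) (\b.(\c.b))) w)
Step 9: ((((p q) (\e.(((((\b.(\c.b)) q) (\d.(\e.((d e) e)))) e) e))) (\b.(\c.b))) w)
Step 10: ((((p q) (\e.((((\c.q) (\d.(\e.((d e) e)))) e) e))) (\b.(\c.b))) w)
Step 11: ((((p q) (\e.((q e) e))) (\b.(\c.b))) w)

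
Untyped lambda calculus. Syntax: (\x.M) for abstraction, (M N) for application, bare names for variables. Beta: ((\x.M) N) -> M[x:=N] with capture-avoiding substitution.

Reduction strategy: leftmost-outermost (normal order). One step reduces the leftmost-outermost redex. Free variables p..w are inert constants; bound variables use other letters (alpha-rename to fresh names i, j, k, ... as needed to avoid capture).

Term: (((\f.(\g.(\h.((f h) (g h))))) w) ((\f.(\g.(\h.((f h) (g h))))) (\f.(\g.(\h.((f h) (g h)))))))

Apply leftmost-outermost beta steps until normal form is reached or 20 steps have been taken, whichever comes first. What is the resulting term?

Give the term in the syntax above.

Step 0: (((\f.(\g.(\h.((f h) (g h))))) w) ((\f.(\g.(\h.((f h) (g h))))) (\f.(\g.(\h.((f h) (g h)))))))
Step 1: ((\g.(\h.((w h) (g h)))) ((\f.(\g.(\h.((f h) (g h))))) (\f.(\g.(\h.((f h) (g h)))))))
Step 2: (\h.((w h) (((\f.(\g.(\h.((f h) (g h))))) (\f.(\g.(\h.((f h) (g h)))))) h)))
Step 3: (\h.((w h) ((\g.(\h.(((\f.(\g.(\h.((f h) (g h))))) h) (g h)))) h)))
Step 4: (\h.((w h) (\i.(((\f.(\g.(\h.((f h) (g h))))) i) (h i)))))
Step 5: (\h.((w h) (\i.((\g.(\h.((i h) (g h)))) (h i)))))
Step 6: (\h.((w h) (\i.(\j.((i j) ((h i) j))))))

Answer: (\h.((w h) (\i.(\j.((i j) ((h i) j))))))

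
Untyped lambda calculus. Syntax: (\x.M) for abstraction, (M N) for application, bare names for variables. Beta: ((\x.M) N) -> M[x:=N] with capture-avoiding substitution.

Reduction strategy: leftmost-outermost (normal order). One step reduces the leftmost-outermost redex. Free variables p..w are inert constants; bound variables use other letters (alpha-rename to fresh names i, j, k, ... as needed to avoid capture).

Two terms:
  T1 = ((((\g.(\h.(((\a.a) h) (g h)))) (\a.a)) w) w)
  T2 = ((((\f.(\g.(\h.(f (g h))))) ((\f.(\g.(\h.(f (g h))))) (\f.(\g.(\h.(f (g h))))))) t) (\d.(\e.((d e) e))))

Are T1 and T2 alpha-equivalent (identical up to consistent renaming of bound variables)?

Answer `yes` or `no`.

Answer: no

Derivation:
Term 1: ((((\g.(\h.(((\a.a) h) (g h)))) (\a.a)) w) w)
Term 2: ((((\f.(\g.(\h.(f (g h))))) ((\f.(\g.(\h.(f (g h))))) (\f.(\g.(\h.(f (g h))))))) t) (\d.(\e.((d e) e))))
Alpha-equivalence: compare structure up to binder renaming.
Result: False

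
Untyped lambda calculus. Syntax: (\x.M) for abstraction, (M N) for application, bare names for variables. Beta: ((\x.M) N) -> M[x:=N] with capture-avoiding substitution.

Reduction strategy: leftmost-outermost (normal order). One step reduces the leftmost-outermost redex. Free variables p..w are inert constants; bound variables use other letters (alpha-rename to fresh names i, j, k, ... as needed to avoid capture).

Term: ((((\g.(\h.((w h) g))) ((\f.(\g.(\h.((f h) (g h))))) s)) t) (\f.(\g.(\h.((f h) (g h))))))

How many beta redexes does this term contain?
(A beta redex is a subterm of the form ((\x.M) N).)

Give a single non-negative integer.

Answer: 2

Derivation:
Term: ((((\g.(\h.((w h) g))) ((\f.(\g.(\h.((f h) (g h))))) s)) t) (\f.(\g.(\h.((f h) (g h))))))
  Redex: ((\g.(\h.((w h) g))) ((\f.(\g.(\h.((f h) (g h))))) s))
  Redex: ((\f.(\g.(\h.((f h) (g h))))) s)
Total redexes: 2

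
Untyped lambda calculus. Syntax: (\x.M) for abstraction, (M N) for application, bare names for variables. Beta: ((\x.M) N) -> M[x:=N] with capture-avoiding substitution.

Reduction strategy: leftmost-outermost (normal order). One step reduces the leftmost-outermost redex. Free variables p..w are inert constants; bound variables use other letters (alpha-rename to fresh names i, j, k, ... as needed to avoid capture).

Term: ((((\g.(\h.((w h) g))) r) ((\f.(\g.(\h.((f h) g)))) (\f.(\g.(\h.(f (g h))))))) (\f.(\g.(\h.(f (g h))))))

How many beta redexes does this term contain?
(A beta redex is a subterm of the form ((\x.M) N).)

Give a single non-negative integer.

Term: ((((\g.(\h.((w h) g))) r) ((\f.(\g.(\h.((f h) g)))) (\f.(\g.(\h.(f (g h))))))) (\f.(\g.(\h.(f (g h))))))
  Redex: ((\g.(\h.((w h) g))) r)
  Redex: ((\f.(\g.(\h.((f h) g)))) (\f.(\g.(\h.(f (g h))))))
Total redexes: 2

Answer: 2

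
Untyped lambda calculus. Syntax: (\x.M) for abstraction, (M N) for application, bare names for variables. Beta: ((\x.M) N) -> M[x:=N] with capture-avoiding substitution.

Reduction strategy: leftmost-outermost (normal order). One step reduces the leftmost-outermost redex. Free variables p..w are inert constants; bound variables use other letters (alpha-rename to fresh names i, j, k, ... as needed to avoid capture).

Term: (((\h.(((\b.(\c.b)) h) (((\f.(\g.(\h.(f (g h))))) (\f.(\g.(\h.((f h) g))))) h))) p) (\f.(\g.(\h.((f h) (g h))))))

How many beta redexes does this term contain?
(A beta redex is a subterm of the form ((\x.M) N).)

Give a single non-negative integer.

Term: (((\h.(((\b.(\c.b)) h) (((\f.(\g.(\h.(f (g h))))) (\f.(\g.(\h.((f h) g))))) h))) p) (\f.(\g.(\h.((f h) (g h))))))
  Redex: ((\h.(((\b.(\c.b)) h) (((\f.(\g.(\h.(f (g h))))) (\f.(\g.(\h.((f h) g))))) h))) p)
  Redex: ((\b.(\c.b)) h)
  Redex: ((\f.(\g.(\h.(f (g h))))) (\f.(\g.(\h.((f h) g)))))
Total redexes: 3

Answer: 3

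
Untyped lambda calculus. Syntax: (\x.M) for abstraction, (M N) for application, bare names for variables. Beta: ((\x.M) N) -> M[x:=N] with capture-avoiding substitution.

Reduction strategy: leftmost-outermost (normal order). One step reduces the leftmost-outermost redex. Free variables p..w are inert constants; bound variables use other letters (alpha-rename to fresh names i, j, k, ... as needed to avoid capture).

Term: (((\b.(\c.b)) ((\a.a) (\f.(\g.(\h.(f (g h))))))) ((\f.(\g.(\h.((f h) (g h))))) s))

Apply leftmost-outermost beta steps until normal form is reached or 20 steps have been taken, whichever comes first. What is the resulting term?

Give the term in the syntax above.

Answer: (\f.(\g.(\h.(f (g h)))))

Derivation:
Step 0: (((\b.(\c.b)) ((\a.a) (\f.(\g.(\h.(f (g h))))))) ((\f.(\g.(\h.((f h) (g h))))) s))
Step 1: ((\c.((\a.a) (\f.(\g.(\h.(f (g h))))))) ((\f.(\g.(\h.((f h) (g h))))) s))
Step 2: ((\a.a) (\f.(\g.(\h.(f (g h))))))
Step 3: (\f.(\g.(\h.(f (g h)))))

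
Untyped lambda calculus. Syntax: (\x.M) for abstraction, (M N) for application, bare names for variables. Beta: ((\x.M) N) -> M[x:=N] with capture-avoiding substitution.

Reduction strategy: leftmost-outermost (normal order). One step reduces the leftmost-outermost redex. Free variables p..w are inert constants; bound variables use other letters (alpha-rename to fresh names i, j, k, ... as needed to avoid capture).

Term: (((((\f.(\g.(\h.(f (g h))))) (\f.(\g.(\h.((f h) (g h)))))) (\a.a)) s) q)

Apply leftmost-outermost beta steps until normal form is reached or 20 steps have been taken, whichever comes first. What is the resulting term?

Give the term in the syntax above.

Step 0: (((((\f.(\g.(\h.(f (g h))))) (\f.(\g.(\h.((f h) (g h)))))) (\a.a)) s) q)
Step 1: ((((\g.(\h.((\f.(\g.(\h.((f h) (g h))))) (g h)))) (\a.a)) s) q)
Step 2: (((\h.((\f.(\g.(\h.((f h) (g h))))) ((\a.a) h))) s) q)
Step 3: (((\f.(\g.(\h.((f h) (g h))))) ((\a.a) s)) q)
Step 4: ((\g.(\h.((((\a.a) s) h) (g h)))) q)
Step 5: (\h.((((\a.a) s) h) (q h)))
Step 6: (\h.((s h) (q h)))

Answer: (\h.((s h) (q h)))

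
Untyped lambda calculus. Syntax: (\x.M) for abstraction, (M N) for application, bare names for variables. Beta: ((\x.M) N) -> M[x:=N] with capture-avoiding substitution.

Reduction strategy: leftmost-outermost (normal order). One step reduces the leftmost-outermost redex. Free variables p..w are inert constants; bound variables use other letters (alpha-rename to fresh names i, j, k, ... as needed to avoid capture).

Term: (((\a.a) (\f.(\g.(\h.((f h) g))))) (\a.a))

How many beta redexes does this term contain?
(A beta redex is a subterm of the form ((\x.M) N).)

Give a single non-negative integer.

Answer: 1

Derivation:
Term: (((\a.a) (\f.(\g.(\h.((f h) g))))) (\a.a))
  Redex: ((\a.a) (\f.(\g.(\h.((f h) g)))))
Total redexes: 1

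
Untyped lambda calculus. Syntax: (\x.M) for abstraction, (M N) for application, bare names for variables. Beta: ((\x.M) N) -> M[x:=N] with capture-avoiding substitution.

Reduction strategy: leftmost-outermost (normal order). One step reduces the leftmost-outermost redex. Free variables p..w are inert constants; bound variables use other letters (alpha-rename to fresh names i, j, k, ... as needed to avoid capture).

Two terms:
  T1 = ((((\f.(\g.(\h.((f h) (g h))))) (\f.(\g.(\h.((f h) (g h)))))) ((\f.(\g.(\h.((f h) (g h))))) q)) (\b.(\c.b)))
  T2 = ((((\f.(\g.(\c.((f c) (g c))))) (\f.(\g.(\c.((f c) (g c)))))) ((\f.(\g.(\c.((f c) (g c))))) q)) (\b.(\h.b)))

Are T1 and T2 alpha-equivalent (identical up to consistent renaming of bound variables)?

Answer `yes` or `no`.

Answer: yes

Derivation:
Term 1: ((((\f.(\g.(\h.((f h) (g h))))) (\f.(\g.(\h.((f h) (g h)))))) ((\f.(\g.(\h.((f h) (g h))))) q)) (\b.(\c.b)))
Term 2: ((((\f.(\g.(\c.((f c) (g c))))) (\f.(\g.(\c.((f c) (g c)))))) ((\f.(\g.(\c.((f c) (g c))))) q)) (\b.(\h.b)))
Alpha-equivalence: compare structure up to binder renaming.
Result: True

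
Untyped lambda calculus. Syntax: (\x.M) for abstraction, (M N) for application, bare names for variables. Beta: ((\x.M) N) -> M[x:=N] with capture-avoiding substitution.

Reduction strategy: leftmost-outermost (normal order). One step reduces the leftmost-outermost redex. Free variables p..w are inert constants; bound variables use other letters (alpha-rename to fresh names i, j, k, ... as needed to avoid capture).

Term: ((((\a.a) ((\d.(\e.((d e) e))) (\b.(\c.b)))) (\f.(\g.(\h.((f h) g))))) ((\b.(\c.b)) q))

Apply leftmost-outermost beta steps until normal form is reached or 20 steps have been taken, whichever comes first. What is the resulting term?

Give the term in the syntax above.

Answer: (\g.(\h.(q g)))

Derivation:
Step 0: ((((\a.a) ((\d.(\e.((d e) e))) (\b.(\c.b)))) (\f.(\g.(\h.((f h) g))))) ((\b.(\c.b)) q))
Step 1: ((((\d.(\e.((d e) e))) (\b.(\c.b))) (\f.(\g.(\h.((f h) g))))) ((\b.(\c.b)) q))
Step 2: (((\e.(((\b.(\c.b)) e) e)) (\f.(\g.(\h.((f h) g))))) ((\b.(\c.b)) q))
Step 3: ((((\b.(\c.b)) (\f.(\g.(\h.((f h) g))))) (\f.(\g.(\h.((f h) g))))) ((\b.(\c.b)) q))
Step 4: (((\c.(\f.(\g.(\h.((f h) g))))) (\f.(\g.(\h.((f h) g))))) ((\b.(\c.b)) q))
Step 5: ((\f.(\g.(\h.((f h) g)))) ((\b.(\c.b)) q))
Step 6: (\g.(\h.((((\b.(\c.b)) q) h) g)))
Step 7: (\g.(\h.(((\c.q) h) g)))
Step 8: (\g.(\h.(q g)))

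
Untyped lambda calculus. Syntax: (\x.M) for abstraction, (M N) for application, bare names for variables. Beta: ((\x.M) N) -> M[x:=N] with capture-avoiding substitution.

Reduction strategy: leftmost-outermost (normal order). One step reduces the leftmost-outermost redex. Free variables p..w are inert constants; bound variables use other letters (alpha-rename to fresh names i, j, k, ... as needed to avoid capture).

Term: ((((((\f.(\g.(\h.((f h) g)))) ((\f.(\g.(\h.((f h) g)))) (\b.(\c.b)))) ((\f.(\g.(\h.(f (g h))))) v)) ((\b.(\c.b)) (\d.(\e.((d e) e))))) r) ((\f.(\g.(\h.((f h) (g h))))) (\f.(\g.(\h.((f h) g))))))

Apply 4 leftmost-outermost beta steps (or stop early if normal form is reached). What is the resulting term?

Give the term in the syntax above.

Answer: (((((\g.(\h.(((\b.(\c.b)) h) g))) ((\b.(\c.b)) (\d.(\e.((d e) e))))) ((\f.(\g.(\h.(f (g h))))) v)) r) ((\f.(\g.(\h.((f h) (g h))))) (\f.(\g.(\h.((f h) g))))))

Derivation:
Step 0: ((((((\f.(\g.(\h.((f h) g)))) ((\f.(\g.(\h.((f h) g)))) (\b.(\c.b)))) ((\f.(\g.(\h.(f (g h))))) v)) ((\b.(\c.b)) (\d.(\e.((d e) e))))) r) ((\f.(\g.(\h.((f h) (g h))))) (\f.(\g.(\h.((f h) g))))))
Step 1: (((((\g.(\h.((((\f.(\g.(\h.((f h) g)))) (\b.(\c.b))) h) g))) ((\f.(\g.(\h.(f (g h))))) v)) ((\b.(\c.b)) (\d.(\e.((d e) e))))) r) ((\f.(\g.(\h.((f h) (g h))))) (\f.(\g.(\h.((f h) g))))))
Step 2: ((((\h.((((\f.(\g.(\h.((f h) g)))) (\b.(\c.b))) h) ((\f.(\g.(\h.(f (g h))))) v))) ((\b.(\c.b)) (\d.(\e.((d e) e))))) r) ((\f.(\g.(\h.((f h) (g h))))) (\f.(\g.(\h.((f h) g))))))
Step 3: ((((((\f.(\g.(\h.((f h) g)))) (\b.(\c.b))) ((\b.(\c.b)) (\d.(\e.((d e) e))))) ((\f.(\g.(\h.(f (g h))))) v)) r) ((\f.(\g.(\h.((f h) (g h))))) (\f.(\g.(\h.((f h) g))))))
Step 4: (((((\g.(\h.(((\b.(\c.b)) h) g))) ((\b.(\c.b)) (\d.(\e.((d e) e))))) ((\f.(\g.(\h.(f (g h))))) v)) r) ((\f.(\g.(\h.((f h) (g h))))) (\f.(\g.(\h.((f h) g))))))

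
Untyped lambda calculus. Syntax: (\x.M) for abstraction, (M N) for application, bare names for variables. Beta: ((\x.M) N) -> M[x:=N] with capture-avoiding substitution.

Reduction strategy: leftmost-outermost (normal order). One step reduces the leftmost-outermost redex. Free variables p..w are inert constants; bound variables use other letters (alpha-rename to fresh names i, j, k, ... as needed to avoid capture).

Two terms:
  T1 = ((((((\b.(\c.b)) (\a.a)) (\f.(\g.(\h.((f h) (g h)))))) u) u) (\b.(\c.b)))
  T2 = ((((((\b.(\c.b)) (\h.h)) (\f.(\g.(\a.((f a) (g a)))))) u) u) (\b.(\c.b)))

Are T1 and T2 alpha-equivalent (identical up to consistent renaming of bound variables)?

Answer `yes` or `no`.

Answer: yes

Derivation:
Term 1: ((((((\b.(\c.b)) (\a.a)) (\f.(\g.(\h.((f h) (g h)))))) u) u) (\b.(\c.b)))
Term 2: ((((((\b.(\c.b)) (\h.h)) (\f.(\g.(\a.((f a) (g a)))))) u) u) (\b.(\c.b)))
Alpha-equivalence: compare structure up to binder renaming.
Result: True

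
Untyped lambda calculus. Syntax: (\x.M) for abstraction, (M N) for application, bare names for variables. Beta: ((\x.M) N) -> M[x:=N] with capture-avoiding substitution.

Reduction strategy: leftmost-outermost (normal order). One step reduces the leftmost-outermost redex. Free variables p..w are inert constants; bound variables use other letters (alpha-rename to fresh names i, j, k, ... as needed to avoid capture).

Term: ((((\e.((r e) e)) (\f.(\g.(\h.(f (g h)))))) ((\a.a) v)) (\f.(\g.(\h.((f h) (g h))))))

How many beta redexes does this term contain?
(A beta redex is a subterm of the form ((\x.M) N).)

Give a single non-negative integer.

Term: ((((\e.((r e) e)) (\f.(\g.(\h.(f (g h)))))) ((\a.a) v)) (\f.(\g.(\h.((f h) (g h))))))
  Redex: ((\e.((r e) e)) (\f.(\g.(\h.(f (g h))))))
  Redex: ((\a.a) v)
Total redexes: 2

Answer: 2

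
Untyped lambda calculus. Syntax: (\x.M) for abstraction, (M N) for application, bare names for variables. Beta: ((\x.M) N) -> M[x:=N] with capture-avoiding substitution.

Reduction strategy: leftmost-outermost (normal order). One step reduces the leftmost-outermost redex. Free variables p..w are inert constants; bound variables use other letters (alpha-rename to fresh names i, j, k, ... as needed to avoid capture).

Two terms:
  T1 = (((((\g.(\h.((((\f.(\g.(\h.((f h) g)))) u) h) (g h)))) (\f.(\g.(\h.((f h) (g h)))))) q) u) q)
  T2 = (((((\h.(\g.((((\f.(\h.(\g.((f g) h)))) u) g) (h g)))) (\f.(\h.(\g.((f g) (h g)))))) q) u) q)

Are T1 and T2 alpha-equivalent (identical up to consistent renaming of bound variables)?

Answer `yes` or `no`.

Term 1: (((((\g.(\h.((((\f.(\g.(\h.((f h) g)))) u) h) (g h)))) (\f.(\g.(\h.((f h) (g h)))))) q) u) q)
Term 2: (((((\h.(\g.((((\f.(\h.(\g.((f g) h)))) u) g) (h g)))) (\f.(\h.(\g.((f g) (h g)))))) q) u) q)
Alpha-equivalence: compare structure up to binder renaming.
Result: True

Answer: yes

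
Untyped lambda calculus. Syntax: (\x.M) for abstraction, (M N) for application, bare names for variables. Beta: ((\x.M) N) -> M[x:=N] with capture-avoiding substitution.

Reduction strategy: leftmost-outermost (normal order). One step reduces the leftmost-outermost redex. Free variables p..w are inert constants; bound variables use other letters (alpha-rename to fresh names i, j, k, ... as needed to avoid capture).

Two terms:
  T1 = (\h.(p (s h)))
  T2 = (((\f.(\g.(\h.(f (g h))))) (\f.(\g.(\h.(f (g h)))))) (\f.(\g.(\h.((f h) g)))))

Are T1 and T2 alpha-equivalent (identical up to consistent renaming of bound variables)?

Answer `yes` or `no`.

Term 1: (\h.(p (s h)))
Term 2: (((\f.(\g.(\h.(f (g h))))) (\f.(\g.(\h.(f (g h)))))) (\f.(\g.(\h.((f h) g)))))
Alpha-equivalence: compare structure up to binder renaming.
Result: False

Answer: no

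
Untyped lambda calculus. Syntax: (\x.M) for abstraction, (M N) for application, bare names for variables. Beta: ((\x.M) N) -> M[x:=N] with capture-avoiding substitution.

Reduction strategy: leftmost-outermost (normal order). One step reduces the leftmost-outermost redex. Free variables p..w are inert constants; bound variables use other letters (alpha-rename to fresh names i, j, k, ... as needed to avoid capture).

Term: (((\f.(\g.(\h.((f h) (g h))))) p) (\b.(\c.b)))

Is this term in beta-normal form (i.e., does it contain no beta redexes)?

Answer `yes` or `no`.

Term: (((\f.(\g.(\h.((f h) (g h))))) p) (\b.(\c.b)))
Found 1 beta redex(es).

Answer: no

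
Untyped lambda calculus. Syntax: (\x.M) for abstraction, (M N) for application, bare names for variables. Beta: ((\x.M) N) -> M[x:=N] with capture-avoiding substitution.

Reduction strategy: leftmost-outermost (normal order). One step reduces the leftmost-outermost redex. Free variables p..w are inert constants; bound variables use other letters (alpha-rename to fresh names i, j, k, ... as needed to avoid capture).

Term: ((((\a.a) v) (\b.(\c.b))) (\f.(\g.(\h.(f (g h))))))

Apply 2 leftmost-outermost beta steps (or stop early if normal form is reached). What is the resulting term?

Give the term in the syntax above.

Step 0: ((((\a.a) v) (\b.(\c.b))) (\f.(\g.(\h.(f (g h))))))
Step 1: ((v (\b.(\c.b))) (\f.(\g.(\h.(f (g h))))))
Step 2: (normal form reached)

Answer: ((v (\b.(\c.b))) (\f.(\g.(\h.(f (g h))))))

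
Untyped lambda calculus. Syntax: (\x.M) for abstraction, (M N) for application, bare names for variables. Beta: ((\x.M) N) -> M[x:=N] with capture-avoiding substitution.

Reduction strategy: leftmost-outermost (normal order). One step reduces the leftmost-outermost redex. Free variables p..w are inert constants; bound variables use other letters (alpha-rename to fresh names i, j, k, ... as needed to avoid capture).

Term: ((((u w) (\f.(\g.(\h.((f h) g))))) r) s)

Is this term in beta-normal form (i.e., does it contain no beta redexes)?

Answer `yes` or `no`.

Answer: yes

Derivation:
Term: ((((u w) (\f.(\g.(\h.((f h) g))))) r) s)
No beta redexes found.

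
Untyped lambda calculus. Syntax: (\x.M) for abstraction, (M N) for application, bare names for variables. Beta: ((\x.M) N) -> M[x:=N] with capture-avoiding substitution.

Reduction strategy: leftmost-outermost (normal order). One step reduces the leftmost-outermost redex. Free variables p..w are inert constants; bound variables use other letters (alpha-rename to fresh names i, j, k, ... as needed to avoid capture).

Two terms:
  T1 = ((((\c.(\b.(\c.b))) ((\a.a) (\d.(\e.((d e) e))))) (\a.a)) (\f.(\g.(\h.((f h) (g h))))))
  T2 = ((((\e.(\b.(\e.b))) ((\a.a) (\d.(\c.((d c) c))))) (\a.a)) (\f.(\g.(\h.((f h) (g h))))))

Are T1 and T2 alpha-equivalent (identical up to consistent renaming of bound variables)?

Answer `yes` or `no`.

Term 1: ((((\c.(\b.(\c.b))) ((\a.a) (\d.(\e.((d e) e))))) (\a.a)) (\f.(\g.(\h.((f h) (g h))))))
Term 2: ((((\e.(\b.(\e.b))) ((\a.a) (\d.(\c.((d c) c))))) (\a.a)) (\f.(\g.(\h.((f h) (g h))))))
Alpha-equivalence: compare structure up to binder renaming.
Result: True

Answer: yes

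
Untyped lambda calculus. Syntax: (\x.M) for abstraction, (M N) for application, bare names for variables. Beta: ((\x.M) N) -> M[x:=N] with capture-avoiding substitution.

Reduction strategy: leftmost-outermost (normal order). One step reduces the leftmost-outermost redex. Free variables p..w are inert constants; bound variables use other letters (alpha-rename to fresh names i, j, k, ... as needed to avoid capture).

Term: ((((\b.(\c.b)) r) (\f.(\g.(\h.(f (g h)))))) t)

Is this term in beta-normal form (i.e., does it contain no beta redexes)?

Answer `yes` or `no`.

Answer: no

Derivation:
Term: ((((\b.(\c.b)) r) (\f.(\g.(\h.(f (g h)))))) t)
Found 1 beta redex(es).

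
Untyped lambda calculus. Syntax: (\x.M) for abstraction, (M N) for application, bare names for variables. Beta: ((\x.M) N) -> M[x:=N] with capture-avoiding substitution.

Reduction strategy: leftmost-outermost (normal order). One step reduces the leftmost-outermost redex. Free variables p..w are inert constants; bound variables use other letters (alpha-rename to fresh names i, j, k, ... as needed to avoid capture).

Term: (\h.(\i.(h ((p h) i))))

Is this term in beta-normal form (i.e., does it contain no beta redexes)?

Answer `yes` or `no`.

Term: (\h.(\i.(h ((p h) i))))
No beta redexes found.

Answer: yes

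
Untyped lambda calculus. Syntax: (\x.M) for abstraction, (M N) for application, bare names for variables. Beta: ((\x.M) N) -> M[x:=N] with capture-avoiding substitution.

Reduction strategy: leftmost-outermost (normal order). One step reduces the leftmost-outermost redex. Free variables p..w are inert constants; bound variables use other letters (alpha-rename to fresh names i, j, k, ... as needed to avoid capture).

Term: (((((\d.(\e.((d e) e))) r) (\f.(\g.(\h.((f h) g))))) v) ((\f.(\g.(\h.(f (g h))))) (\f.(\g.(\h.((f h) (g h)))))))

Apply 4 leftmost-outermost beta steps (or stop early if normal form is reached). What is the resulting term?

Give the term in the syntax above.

Answer: ((((r (\f.(\g.(\h.((f h) g))))) (\f.(\g.(\h.((f h) g))))) v) (\g.(\h.(\i.(\j.(((g h) j) (i j)))))))

Derivation:
Step 0: (((((\d.(\e.((d e) e))) r) (\f.(\g.(\h.((f h) g))))) v) ((\f.(\g.(\h.(f (g h))))) (\f.(\g.(\h.((f h) (g h)))))))
Step 1: ((((\e.((r e) e)) (\f.(\g.(\h.((f h) g))))) v) ((\f.(\g.(\h.(f (g h))))) (\f.(\g.(\h.((f h) (g h)))))))
Step 2: ((((r (\f.(\g.(\h.((f h) g))))) (\f.(\g.(\h.((f h) g))))) v) ((\f.(\g.(\h.(f (g h))))) (\f.(\g.(\h.((f h) (g h)))))))
Step 3: ((((r (\f.(\g.(\h.((f h) g))))) (\f.(\g.(\h.((f h) g))))) v) (\g.(\h.((\f.(\g.(\h.((f h) (g h))))) (g h)))))
Step 4: ((((r (\f.(\g.(\h.((f h) g))))) (\f.(\g.(\h.((f h) g))))) v) (\g.(\h.(\i.(\j.(((g h) j) (i j)))))))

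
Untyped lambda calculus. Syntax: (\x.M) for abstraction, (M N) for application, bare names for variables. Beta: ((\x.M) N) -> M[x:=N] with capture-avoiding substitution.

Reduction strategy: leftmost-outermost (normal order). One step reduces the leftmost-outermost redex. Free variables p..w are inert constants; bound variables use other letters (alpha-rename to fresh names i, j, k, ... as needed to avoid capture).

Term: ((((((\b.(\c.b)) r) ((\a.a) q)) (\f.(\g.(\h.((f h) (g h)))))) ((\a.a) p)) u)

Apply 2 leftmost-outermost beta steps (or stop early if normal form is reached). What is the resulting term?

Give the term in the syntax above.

Answer: (((r (\f.(\g.(\h.((f h) (g h)))))) ((\a.a) p)) u)

Derivation:
Step 0: ((((((\b.(\c.b)) r) ((\a.a) q)) (\f.(\g.(\h.((f h) (g h)))))) ((\a.a) p)) u)
Step 1: (((((\c.r) ((\a.a) q)) (\f.(\g.(\h.((f h) (g h)))))) ((\a.a) p)) u)
Step 2: (((r (\f.(\g.(\h.((f h) (g h)))))) ((\a.a) p)) u)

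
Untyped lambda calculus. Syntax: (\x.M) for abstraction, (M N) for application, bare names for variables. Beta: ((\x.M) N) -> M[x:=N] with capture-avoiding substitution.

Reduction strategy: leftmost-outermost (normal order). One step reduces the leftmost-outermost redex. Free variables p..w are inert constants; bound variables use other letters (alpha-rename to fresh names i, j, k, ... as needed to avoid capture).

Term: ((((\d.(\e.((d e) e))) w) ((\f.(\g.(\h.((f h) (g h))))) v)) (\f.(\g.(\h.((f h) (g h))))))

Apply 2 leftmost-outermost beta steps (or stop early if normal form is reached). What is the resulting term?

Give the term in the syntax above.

Step 0: ((((\d.(\e.((d e) e))) w) ((\f.(\g.(\h.((f h) (g h))))) v)) (\f.(\g.(\h.((f h) (g h))))))
Step 1: (((\e.((w e) e)) ((\f.(\g.(\h.((f h) (g h))))) v)) (\f.(\g.(\h.((f h) (g h))))))
Step 2: (((w ((\f.(\g.(\h.((f h) (g h))))) v)) ((\f.(\g.(\h.((f h) (g h))))) v)) (\f.(\g.(\h.((f h) (g h))))))

Answer: (((w ((\f.(\g.(\h.((f h) (g h))))) v)) ((\f.(\g.(\h.((f h) (g h))))) v)) (\f.(\g.(\h.((f h) (g h))))))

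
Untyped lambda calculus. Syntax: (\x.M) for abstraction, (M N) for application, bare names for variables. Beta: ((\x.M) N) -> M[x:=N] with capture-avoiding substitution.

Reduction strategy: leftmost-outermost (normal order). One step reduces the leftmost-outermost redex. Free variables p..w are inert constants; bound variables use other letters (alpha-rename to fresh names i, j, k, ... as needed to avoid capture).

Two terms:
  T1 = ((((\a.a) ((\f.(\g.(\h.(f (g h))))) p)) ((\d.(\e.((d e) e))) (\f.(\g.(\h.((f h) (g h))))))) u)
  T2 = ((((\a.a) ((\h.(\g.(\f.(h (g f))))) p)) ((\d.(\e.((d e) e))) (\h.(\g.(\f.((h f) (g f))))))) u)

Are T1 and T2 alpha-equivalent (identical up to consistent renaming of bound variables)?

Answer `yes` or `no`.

Answer: yes

Derivation:
Term 1: ((((\a.a) ((\f.(\g.(\h.(f (g h))))) p)) ((\d.(\e.((d e) e))) (\f.(\g.(\h.((f h) (g h))))))) u)
Term 2: ((((\a.a) ((\h.(\g.(\f.(h (g f))))) p)) ((\d.(\e.((d e) e))) (\h.(\g.(\f.((h f) (g f))))))) u)
Alpha-equivalence: compare structure up to binder renaming.
Result: True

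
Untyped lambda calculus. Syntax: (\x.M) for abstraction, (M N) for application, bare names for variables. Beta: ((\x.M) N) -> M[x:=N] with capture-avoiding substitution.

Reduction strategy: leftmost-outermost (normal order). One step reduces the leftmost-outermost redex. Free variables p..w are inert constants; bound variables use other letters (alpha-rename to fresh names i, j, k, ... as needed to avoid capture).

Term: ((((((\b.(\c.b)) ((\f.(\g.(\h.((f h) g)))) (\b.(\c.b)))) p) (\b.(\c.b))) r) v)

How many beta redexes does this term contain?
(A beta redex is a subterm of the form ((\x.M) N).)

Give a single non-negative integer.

Answer: 2

Derivation:
Term: ((((((\b.(\c.b)) ((\f.(\g.(\h.((f h) g)))) (\b.(\c.b)))) p) (\b.(\c.b))) r) v)
  Redex: ((\b.(\c.b)) ((\f.(\g.(\h.((f h) g)))) (\b.(\c.b))))
  Redex: ((\f.(\g.(\h.((f h) g)))) (\b.(\c.b)))
Total redexes: 2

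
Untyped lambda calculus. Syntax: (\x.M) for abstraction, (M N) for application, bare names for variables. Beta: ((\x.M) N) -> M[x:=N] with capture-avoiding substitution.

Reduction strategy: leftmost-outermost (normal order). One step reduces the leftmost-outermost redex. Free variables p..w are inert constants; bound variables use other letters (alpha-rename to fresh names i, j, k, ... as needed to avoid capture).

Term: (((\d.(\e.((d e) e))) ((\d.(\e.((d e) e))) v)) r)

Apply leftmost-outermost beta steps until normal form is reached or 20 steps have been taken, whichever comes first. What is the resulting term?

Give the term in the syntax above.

Step 0: (((\d.(\e.((d e) e))) ((\d.(\e.((d e) e))) v)) r)
Step 1: ((\e.((((\d.(\e.((d e) e))) v) e) e)) r)
Step 2: ((((\d.(\e.((d e) e))) v) r) r)
Step 3: (((\e.((v e) e)) r) r)
Step 4: (((v r) r) r)

Answer: (((v r) r) r)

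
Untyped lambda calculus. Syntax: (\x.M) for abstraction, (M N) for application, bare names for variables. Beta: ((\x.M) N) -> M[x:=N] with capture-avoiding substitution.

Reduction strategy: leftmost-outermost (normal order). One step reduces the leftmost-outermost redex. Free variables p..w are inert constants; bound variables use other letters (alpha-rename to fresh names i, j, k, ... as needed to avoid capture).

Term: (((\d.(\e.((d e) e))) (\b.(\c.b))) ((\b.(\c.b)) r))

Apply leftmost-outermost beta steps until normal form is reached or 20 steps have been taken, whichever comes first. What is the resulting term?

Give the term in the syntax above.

Answer: (\c.r)

Derivation:
Step 0: (((\d.(\e.((d e) e))) (\b.(\c.b))) ((\b.(\c.b)) r))
Step 1: ((\e.(((\b.(\c.b)) e) e)) ((\b.(\c.b)) r))
Step 2: (((\b.(\c.b)) ((\b.(\c.b)) r)) ((\b.(\c.b)) r))
Step 3: ((\c.((\b.(\c.b)) r)) ((\b.(\c.b)) r))
Step 4: ((\b.(\c.b)) r)
Step 5: (\c.r)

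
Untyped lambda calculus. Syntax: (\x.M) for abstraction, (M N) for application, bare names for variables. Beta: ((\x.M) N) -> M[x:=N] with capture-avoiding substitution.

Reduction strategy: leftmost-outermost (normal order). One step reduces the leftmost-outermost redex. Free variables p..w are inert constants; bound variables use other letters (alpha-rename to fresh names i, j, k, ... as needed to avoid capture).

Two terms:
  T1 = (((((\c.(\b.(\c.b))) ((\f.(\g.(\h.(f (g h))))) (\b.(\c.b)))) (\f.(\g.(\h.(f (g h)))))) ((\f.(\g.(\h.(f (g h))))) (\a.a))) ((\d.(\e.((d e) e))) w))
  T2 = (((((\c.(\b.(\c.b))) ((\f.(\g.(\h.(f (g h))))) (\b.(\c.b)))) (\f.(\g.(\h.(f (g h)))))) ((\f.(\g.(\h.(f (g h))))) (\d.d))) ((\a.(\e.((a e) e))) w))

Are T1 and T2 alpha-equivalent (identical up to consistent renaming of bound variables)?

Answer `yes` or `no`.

Term 1: (((((\c.(\b.(\c.b))) ((\f.(\g.(\h.(f (g h))))) (\b.(\c.b)))) (\f.(\g.(\h.(f (g h)))))) ((\f.(\g.(\h.(f (g h))))) (\a.a))) ((\d.(\e.((d e) e))) w))
Term 2: (((((\c.(\b.(\c.b))) ((\f.(\g.(\h.(f (g h))))) (\b.(\c.b)))) (\f.(\g.(\h.(f (g h)))))) ((\f.(\g.(\h.(f (g h))))) (\d.d))) ((\a.(\e.((a e) e))) w))
Alpha-equivalence: compare structure up to binder renaming.
Result: True

Answer: yes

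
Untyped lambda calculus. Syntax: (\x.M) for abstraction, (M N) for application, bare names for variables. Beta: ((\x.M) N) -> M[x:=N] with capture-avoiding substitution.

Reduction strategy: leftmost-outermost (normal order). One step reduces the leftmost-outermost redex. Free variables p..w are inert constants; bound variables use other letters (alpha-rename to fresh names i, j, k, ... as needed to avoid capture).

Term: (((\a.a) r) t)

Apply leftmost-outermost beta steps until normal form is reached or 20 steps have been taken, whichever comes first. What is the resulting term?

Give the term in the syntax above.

Step 0: (((\a.a) r) t)
Step 1: (r t)

Answer: (r t)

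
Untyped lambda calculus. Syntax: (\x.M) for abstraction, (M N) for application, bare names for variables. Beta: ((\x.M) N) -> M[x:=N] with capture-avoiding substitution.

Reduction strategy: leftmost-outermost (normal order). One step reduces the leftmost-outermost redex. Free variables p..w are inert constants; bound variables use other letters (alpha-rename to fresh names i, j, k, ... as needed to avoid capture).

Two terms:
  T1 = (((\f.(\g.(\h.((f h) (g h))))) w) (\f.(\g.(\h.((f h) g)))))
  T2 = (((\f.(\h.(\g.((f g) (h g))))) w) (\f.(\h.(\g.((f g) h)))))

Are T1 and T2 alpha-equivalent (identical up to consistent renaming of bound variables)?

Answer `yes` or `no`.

Answer: yes

Derivation:
Term 1: (((\f.(\g.(\h.((f h) (g h))))) w) (\f.(\g.(\h.((f h) g)))))
Term 2: (((\f.(\h.(\g.((f g) (h g))))) w) (\f.(\h.(\g.((f g) h)))))
Alpha-equivalence: compare structure up to binder renaming.
Result: True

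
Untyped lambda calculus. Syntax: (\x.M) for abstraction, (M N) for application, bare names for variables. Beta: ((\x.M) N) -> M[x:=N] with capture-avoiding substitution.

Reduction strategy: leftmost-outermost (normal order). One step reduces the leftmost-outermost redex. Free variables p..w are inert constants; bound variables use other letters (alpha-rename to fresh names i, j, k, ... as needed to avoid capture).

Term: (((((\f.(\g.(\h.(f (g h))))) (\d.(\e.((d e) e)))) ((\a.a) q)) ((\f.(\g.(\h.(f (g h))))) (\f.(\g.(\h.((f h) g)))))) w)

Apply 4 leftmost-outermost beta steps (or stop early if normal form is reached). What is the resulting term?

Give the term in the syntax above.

Answer: ((\e.(((((\a.a) q) ((\f.(\g.(\h.(f (g h))))) (\f.(\g.(\h.((f h) g)))))) e) e)) w)

Derivation:
Step 0: (((((\f.(\g.(\h.(f (g h))))) (\d.(\e.((d e) e)))) ((\a.a) q)) ((\f.(\g.(\h.(f (g h))))) (\f.(\g.(\h.((f h) g)))))) w)
Step 1: ((((\g.(\h.((\d.(\e.((d e) e))) (g h)))) ((\a.a) q)) ((\f.(\g.(\h.(f (g h))))) (\f.(\g.(\h.((f h) g)))))) w)
Step 2: (((\h.((\d.(\e.((d e) e))) (((\a.a) q) h))) ((\f.(\g.(\h.(f (g h))))) (\f.(\g.(\h.((f h) g)))))) w)
Step 3: (((\d.(\e.((d e) e))) (((\a.a) q) ((\f.(\g.(\h.(f (g h))))) (\f.(\g.(\h.((f h) g))))))) w)
Step 4: ((\e.(((((\a.a) q) ((\f.(\g.(\h.(f (g h))))) (\f.(\g.(\h.((f h) g)))))) e) e)) w)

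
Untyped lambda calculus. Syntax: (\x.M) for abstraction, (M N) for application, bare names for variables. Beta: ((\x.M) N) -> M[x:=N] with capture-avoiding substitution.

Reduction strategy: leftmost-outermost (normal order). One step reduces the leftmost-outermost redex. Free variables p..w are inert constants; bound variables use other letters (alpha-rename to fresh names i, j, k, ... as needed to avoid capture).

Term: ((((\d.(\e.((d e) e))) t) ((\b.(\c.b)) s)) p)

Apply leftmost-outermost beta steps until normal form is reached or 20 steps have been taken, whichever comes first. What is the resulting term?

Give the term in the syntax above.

Answer: (((t (\c.s)) (\c.s)) p)

Derivation:
Step 0: ((((\d.(\e.((d e) e))) t) ((\b.(\c.b)) s)) p)
Step 1: (((\e.((t e) e)) ((\b.(\c.b)) s)) p)
Step 2: (((t ((\b.(\c.b)) s)) ((\b.(\c.b)) s)) p)
Step 3: (((t (\c.s)) ((\b.(\c.b)) s)) p)
Step 4: (((t (\c.s)) (\c.s)) p)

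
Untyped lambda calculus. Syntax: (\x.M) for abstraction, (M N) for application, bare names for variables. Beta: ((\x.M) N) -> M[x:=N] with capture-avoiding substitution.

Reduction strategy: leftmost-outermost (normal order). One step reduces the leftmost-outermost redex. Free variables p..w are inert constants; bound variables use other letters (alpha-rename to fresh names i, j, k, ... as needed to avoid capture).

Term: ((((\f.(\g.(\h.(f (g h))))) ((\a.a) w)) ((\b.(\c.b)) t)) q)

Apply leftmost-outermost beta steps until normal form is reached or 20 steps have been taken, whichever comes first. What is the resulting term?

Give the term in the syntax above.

Answer: (w t)

Derivation:
Step 0: ((((\f.(\g.(\h.(f (g h))))) ((\a.a) w)) ((\b.(\c.b)) t)) q)
Step 1: (((\g.(\h.(((\a.a) w) (g h)))) ((\b.(\c.b)) t)) q)
Step 2: ((\h.(((\a.a) w) (((\b.(\c.b)) t) h))) q)
Step 3: (((\a.a) w) (((\b.(\c.b)) t) q))
Step 4: (w (((\b.(\c.b)) t) q))
Step 5: (w ((\c.t) q))
Step 6: (w t)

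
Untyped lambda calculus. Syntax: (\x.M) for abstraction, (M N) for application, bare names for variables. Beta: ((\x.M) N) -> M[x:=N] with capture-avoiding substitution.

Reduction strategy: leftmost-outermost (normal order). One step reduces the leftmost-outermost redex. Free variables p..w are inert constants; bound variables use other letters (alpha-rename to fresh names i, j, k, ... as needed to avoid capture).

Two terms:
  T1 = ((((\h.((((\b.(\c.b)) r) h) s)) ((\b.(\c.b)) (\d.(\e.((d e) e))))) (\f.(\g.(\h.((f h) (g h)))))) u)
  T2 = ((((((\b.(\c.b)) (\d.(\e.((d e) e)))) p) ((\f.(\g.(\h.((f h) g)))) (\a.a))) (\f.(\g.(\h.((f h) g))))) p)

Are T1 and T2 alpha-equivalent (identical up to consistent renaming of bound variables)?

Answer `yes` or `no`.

Term 1: ((((\h.((((\b.(\c.b)) r) h) s)) ((\b.(\c.b)) (\d.(\e.((d e) e))))) (\f.(\g.(\h.((f h) (g h)))))) u)
Term 2: ((((((\b.(\c.b)) (\d.(\e.((d e) e)))) p) ((\f.(\g.(\h.((f h) g)))) (\a.a))) (\f.(\g.(\h.((f h) g))))) p)
Alpha-equivalence: compare structure up to binder renaming.
Result: False

Answer: no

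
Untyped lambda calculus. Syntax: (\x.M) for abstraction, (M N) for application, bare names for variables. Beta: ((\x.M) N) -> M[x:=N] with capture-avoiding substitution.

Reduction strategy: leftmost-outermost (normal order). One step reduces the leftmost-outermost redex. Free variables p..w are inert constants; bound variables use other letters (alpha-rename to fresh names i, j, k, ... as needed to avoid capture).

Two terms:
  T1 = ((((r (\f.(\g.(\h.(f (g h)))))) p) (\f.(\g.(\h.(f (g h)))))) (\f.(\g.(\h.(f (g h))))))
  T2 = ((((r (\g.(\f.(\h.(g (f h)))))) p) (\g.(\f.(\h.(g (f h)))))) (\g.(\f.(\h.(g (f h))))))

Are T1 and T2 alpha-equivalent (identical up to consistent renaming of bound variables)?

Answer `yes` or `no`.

Answer: yes

Derivation:
Term 1: ((((r (\f.(\g.(\h.(f (g h)))))) p) (\f.(\g.(\h.(f (g h)))))) (\f.(\g.(\h.(f (g h))))))
Term 2: ((((r (\g.(\f.(\h.(g (f h)))))) p) (\g.(\f.(\h.(g (f h)))))) (\g.(\f.(\h.(g (f h))))))
Alpha-equivalence: compare structure up to binder renaming.
Result: True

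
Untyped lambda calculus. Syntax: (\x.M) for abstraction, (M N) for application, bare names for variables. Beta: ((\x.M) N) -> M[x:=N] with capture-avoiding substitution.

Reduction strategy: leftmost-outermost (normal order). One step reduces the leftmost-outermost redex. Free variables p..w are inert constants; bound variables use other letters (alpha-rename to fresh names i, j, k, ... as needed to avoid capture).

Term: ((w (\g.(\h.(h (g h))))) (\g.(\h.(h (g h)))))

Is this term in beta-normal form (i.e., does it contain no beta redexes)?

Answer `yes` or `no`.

Term: ((w (\g.(\h.(h (g h))))) (\g.(\h.(h (g h)))))
No beta redexes found.

Answer: yes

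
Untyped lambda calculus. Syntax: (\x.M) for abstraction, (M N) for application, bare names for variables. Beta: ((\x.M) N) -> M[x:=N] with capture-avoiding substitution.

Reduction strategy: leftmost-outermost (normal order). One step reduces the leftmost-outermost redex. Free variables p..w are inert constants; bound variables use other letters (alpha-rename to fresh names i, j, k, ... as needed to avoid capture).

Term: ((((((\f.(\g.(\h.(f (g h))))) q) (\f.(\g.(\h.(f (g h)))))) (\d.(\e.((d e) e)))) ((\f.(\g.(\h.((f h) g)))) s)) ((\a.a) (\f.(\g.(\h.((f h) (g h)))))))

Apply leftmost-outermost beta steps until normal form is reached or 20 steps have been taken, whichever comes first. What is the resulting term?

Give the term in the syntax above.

Step 0: ((((((\f.(\g.(\h.(f (g h))))) q) (\f.(\g.(\h.(f (g h)))))) (\d.(\e.((d e) e)))) ((\f.(\g.(\h.((f h) g)))) s)) ((\a.a) (\f.(\g.(\h.((f h) (g h)))))))
Step 1: (((((\g.(\h.(q (g h)))) (\f.(\g.(\h.(f (g h)))))) (\d.(\e.((d e) e)))) ((\f.(\g.(\h.((f h) g)))) s)) ((\a.a) (\f.(\g.(\h.((f h) (g h)))))))
Step 2: ((((\h.(q ((\f.(\g.(\h.(f (g h))))) h))) (\d.(\e.((d e) e)))) ((\f.(\g.(\h.((f h) g)))) s)) ((\a.a) (\f.(\g.(\h.((f h) (g h)))))))
Step 3: (((q ((\f.(\g.(\h.(f (g h))))) (\d.(\e.((d e) e))))) ((\f.(\g.(\h.((f h) g)))) s)) ((\a.a) (\f.(\g.(\h.((f h) (g h)))))))
Step 4: (((q (\g.(\h.((\d.(\e.((d e) e))) (g h))))) ((\f.(\g.(\h.((f h) g)))) s)) ((\a.a) (\f.(\g.(\h.((f h) (g h)))))))
Step 5: (((q (\g.(\h.(\e.(((g h) e) e))))) ((\f.(\g.(\h.((f h) g)))) s)) ((\a.a) (\f.(\g.(\h.((f h) (g h)))))))
Step 6: (((q (\g.(\h.(\e.(((g h) e) e))))) (\g.(\h.((s h) g)))) ((\a.a) (\f.(\g.(\h.((f h) (g h)))))))
Step 7: (((q (\g.(\h.(\e.(((g h) e) e))))) (\g.(\h.((s h) g)))) (\f.(\g.(\h.((f h) (g h))))))

Answer: (((q (\g.(\h.(\e.(((g h) e) e))))) (\g.(\h.((s h) g)))) (\f.(\g.(\h.((f h) (g h))))))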